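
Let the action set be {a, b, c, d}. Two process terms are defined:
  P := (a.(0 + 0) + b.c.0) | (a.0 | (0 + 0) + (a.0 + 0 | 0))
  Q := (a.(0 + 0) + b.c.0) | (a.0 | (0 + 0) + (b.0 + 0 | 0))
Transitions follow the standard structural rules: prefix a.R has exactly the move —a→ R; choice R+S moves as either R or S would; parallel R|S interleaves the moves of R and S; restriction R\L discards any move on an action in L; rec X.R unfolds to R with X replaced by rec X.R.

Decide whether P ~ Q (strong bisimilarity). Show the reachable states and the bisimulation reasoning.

LTS(P): 12 reachable states
  m0 = (a.(0 + 0) + b.c.0) | (a.0 | (0 + 0) + (a.0 + 0 | 0)) | =a=> m1, =a=> m2, =a=> m3, =b=> m4
  m1 = (0 + 0) | (a.0 | (0 + 0) + (a.0 + 0 | 0)) | =a=> m5, =a=> m6
  m2 = (a.(0 + 0) + b.c.0) | (0 | (0 + 0)) | =a=> m5, =b=> m7
  m3 = (a.(0 + 0) + b.c.0) | 0 | =a=> m6, =b=> m8
  m4 = c.0 | (a.0 | (0 + 0) + (a.0 + 0 | 0)) | =a=> m7, =a=> m8, =c=> m9
  m5 = (0 + 0) | (0 | (0 + 0)) | stopped
  m6 = (0 + 0) | 0 | stopped
  m7 = c.0 | (0 | (0 + 0)) | =c=> m10
  m8 = c.0 | 0 | =c=> m11
  m9 = 0 | (a.0 | (0 + 0) + (a.0 + 0 | 0)) | =a=> m10, =a=> m11
  m10 = 0 | (0 | (0 + 0)) | stopped
  m11 = 0 | 0 | stopped
LTS(Q): 12 reachable states
  n0 = (a.(0 + 0) + b.c.0) | (a.0 | (0 + 0) + (b.0 + 0 | 0)) | =a=> n1, =a=> n2, =b=> n3, =b=> n4
  n1 = (0 + 0) | (a.0 | (0 + 0) + (b.0 + 0 | 0)) | =a=> n5, =b=> n6
  n2 = (a.(0 + 0) + b.c.0) | (0 | (0 + 0)) | =a=> n5, =b=> n7
  n3 = (a.(0 + 0) + b.c.0) | 0 | =a=> n6, =b=> n8
  n4 = c.0 | (a.0 | (0 + 0) + (b.0 + 0 | 0)) | =a=> n7, =b=> n8, =c=> n9
  n5 = (0 + 0) | (0 | (0 + 0)) | stopped
  n6 = (0 + 0) | 0 | stopped
  n7 = c.0 | (0 | (0 + 0)) | =c=> n10
  n8 = c.0 | 0 | =c=> n11
  n9 = 0 | (a.0 | (0 + 0) + (b.0 + 0 | 0)) | =a=> n10, =b=> n11
  n10 = 0 | (0 | (0 + 0)) | stopped
  n11 = 0 | 0 | stopped
Bisimilarity quotient blocks:
  B0 = {m0}
  B1 = {m2, m3, n2, n3}
  B2 = {m10, m11, m5, m6, n10, n11, n5, n6}
  B3 = {m7, m8, n7, n8}
  B4 = {m4}
  B5 = {m1, m9}
  B6 = {n0}
  B7 = {n1, n9}
  B8 = {n4}
m0 ∈ B0, n0 ∈ B6 → different blocks

NO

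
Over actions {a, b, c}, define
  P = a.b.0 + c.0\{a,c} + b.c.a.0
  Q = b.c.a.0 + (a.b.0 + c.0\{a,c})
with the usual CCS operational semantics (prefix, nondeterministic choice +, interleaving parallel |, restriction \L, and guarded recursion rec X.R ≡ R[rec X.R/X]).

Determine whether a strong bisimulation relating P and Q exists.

Reachable graph of P (6 states):
  m0 = a.b.0 + c.0\{a,c} + b.c.a.0 | ··a··> m1, ··b··> m2, ··c··> m3
  m1 = b.0 | ··b··> m4
  m2 = c.a.0 | ··c··> m5
  m3 = 0\{a,c} | (no moves)
  m4 = 0 | (no moves)
  m5 = a.0 | ··a··> m4
Reachable graph of Q (6 states):
  n0 = b.c.a.0 + (a.b.0 + c.0\{a,c}) | ··a··> n1, ··b··> n2, ··c··> n3
  n1 = b.0 | ··b··> n4
  n2 = c.a.0 | ··c··> n5
  n3 = 0\{a,c} | (no moves)
  n4 = 0 | (no moves)
  n5 = a.0 | ··a··> n4
Bisimilarity quotient blocks:
  B0 = {m0, n0}
  B1 = {m2, n2}
  B2 = {m5, n5}
  B3 = {m3, m4, n3, n4}
  B4 = {m1, n1}
m0 ∈ B0, n0 ∈ B0 → same block

bisimilar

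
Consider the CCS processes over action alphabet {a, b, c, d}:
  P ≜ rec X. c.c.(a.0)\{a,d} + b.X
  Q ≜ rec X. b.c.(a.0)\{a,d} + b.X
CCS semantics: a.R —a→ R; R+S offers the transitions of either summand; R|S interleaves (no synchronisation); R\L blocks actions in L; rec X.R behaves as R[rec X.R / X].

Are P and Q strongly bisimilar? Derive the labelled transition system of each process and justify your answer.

NO

Reachable graph of P (3 states):
  m0 = rec X. c.c.(a.0)\{a,d} + b.X has moves =b=> m0, =c=> m1
  m1 = c.(a.0)\{a,d} has moves =c=> m2
  m2 = (a.0)\{a,d} has moves deadlocked
Reachable graph of Q (3 states):
  n0 = rec X. b.c.(a.0)\{a,d} + b.X has moves =b=> n0, =b=> n1
  n1 = c.(a.0)\{a,d} has moves =c=> n2
  n2 = (a.0)\{a,d} has moves deadlocked
Bisimilarity quotient blocks:
  B0 = {m0}
  B1 = {m1, n1}
  B2 = {m2, n2}
  B3 = {n0}
m0 ∈ B0, n0 ∈ B3 → different blocks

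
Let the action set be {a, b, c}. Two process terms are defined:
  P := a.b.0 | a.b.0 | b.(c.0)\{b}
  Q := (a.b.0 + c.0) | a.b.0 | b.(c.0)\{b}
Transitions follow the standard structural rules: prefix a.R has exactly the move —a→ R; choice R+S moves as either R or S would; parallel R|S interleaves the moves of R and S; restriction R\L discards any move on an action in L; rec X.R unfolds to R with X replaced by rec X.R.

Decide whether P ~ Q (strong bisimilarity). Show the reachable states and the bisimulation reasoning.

P ≁ Q

Reachable graph of P (27 states):
  s0 = a.b.0 | a.b.0 | b.(c.0)\{b} has moves --a--▸ s1, --a--▸ s2, --b--▸ s3
  s1 = a.b.0 | b.0 | b.(c.0)\{b} has moves --a--▸ s4, --b--▸ s5, --b--▸ s6
  s2 = b.0 | a.b.0 | b.(c.0)\{b} has moves --a--▸ s4, --b--▸ s7, --b--▸ s8
  s3 = a.b.0 | a.b.0 | (c.0)\{b} has moves --a--▸ s6, --a--▸ s8, --c--▸ s9
  s4 = b.0 | b.0 | b.(c.0)\{b} has moves --b--▸ s10, --b--▸ s11, --b--▸ s12
  s5 = a.b.0 | 0 | b.(c.0)\{b} has moves --a--▸ s11, --b--▸ s13
  s6 = a.b.0 | b.0 | (c.0)\{b} has moves --a--▸ s12, --b--▸ s13, --c--▸ s14
  s7 = 0 | a.b.0 | b.(c.0)\{b} has moves --a--▸ s10, --b--▸ s15
  s8 = b.0 | a.b.0 | (c.0)\{b} has moves --a--▸ s12, --b--▸ s15, --c--▸ s16
  s9 = a.b.0 | a.b.0 | 0\{b} has moves --a--▸ s14, --a--▸ s16
  s10 = 0 | b.0 | b.(c.0)\{b} has moves --b--▸ s17, --b--▸ s18
  s11 = b.0 | 0 | b.(c.0)\{b} has moves --b--▸ s17, --b--▸ s19
  s12 = b.0 | b.0 | (c.0)\{b} has moves --b--▸ s18, --b--▸ s19, --c--▸ s20
  s13 = a.b.0 | 0 | (c.0)\{b} has moves --a--▸ s19, --c--▸ s21
  s14 = a.b.0 | b.0 | 0\{b} has moves --a--▸ s20, --b--▸ s21
  s15 = 0 | a.b.0 | (c.0)\{b} has moves --a--▸ s18, --c--▸ s22
  s16 = b.0 | a.b.0 | 0\{b} has moves --a--▸ s20, --b--▸ s22
  s17 = 0 | 0 | b.(c.0)\{b} has moves --b--▸ s23
  s18 = 0 | b.0 | (c.0)\{b} has moves --b--▸ s23, --c--▸ s24
  s19 = b.0 | 0 | (c.0)\{b} has moves --b--▸ s23, --c--▸ s25
  s20 = b.0 | b.0 | 0\{b} has moves --b--▸ s24, --b--▸ s25
  s21 = a.b.0 | 0 | 0\{b} has moves --a--▸ s25
  s22 = 0 | a.b.0 | 0\{b} has moves --a--▸ s24
  s23 = 0 | 0 | (c.0)\{b} has moves --c--▸ s26
  s24 = 0 | b.0 | 0\{b} has moves --b--▸ s26
  s25 = b.0 | 0 | 0\{b} has moves --b--▸ s26
  s26 = 0 | 0 | 0\{b} has moves deadlocked
Reachable graph of Q (27 states):
  t0 = (a.b.0 + c.0) | a.b.0 | b.(c.0)\{b} has moves --a--▸ t1, --a--▸ t2, --b--▸ t3, --c--▸ t4
  t1 = (a.b.0 + c.0) | b.0 | b.(c.0)\{b} has moves --a--▸ t5, --b--▸ t6, --b--▸ t7, --c--▸ t8
  t2 = b.0 | a.b.0 | b.(c.0)\{b} has moves --a--▸ t5, --b--▸ t4, --b--▸ t9
  t3 = (a.b.0 + c.0) | a.b.0 | (c.0)\{b} has moves --a--▸ t7, --a--▸ t9, --c--▸ t10, --c--▸ t11
  t4 = 0 | a.b.0 | b.(c.0)\{b} has moves --a--▸ t8, --b--▸ t11
  t5 = b.0 | b.0 | b.(c.0)\{b} has moves --b--▸ t12, --b--▸ t13, --b--▸ t8
  t6 = (a.b.0 + c.0) | 0 | b.(c.0)\{b} has moves --a--▸ t12, --b--▸ t14, --c--▸ t15
  t7 = (a.b.0 + c.0) | b.0 | (c.0)\{b} has moves --a--▸ t13, --b--▸ t14, --c--▸ t16, --c--▸ t17
  t8 = 0 | b.0 | b.(c.0)\{b} has moves --b--▸ t15, --b--▸ t17
  t9 = b.0 | a.b.0 | (c.0)\{b} has moves --a--▸ t13, --b--▸ t11, --c--▸ t18
  t10 = (a.b.0 + c.0) | a.b.0 | 0\{b} has moves --a--▸ t16, --a--▸ t18, --c--▸ t19
  t11 = 0 | a.b.0 | (c.0)\{b} has moves --a--▸ t17, --c--▸ t19
  t12 = b.0 | 0 | b.(c.0)\{b} has moves --b--▸ t15, --b--▸ t20
  t13 = b.0 | b.0 | (c.0)\{b} has moves --b--▸ t17, --b--▸ t20, --c--▸ t21
  t14 = (a.b.0 + c.0) | 0 | (c.0)\{b} has moves --a--▸ t20, --c--▸ t22, --c--▸ t23
  t15 = 0 | 0 | b.(c.0)\{b} has moves --b--▸ t23
  t16 = (a.b.0 + c.0) | b.0 | 0\{b} has moves --a--▸ t21, --b--▸ t22, --c--▸ t24
  t17 = 0 | b.0 | (c.0)\{b} has moves --b--▸ t23, --c--▸ t24
  t18 = b.0 | a.b.0 | 0\{b} has moves --a--▸ t21, --b--▸ t19
  t19 = 0 | a.b.0 | 0\{b} has moves --a--▸ t24
  t20 = b.0 | 0 | (c.0)\{b} has moves --b--▸ t23, --c--▸ t25
  t21 = b.0 | b.0 | 0\{b} has moves --b--▸ t24, --b--▸ t25
  t22 = (a.b.0 + c.0) | 0 | 0\{b} has moves --a--▸ t25, --c--▸ t26
  t23 = 0 | 0 | (c.0)\{b} has moves --c--▸ t26
  t24 = 0 | b.0 | 0\{b} has moves --b--▸ t26
  t25 = b.0 | 0 | 0\{b} has moves --b--▸ t26
  t26 = 0 | 0 | 0\{b} has moves deadlocked
Coarsest stable partition (strong bisimilarity classes):
  B0 = {s0}
  B1 = {s3}
  B2 = {s6, s8, t9}
  B3 = {s13, s15, t11}
  B4 = {s18, s19, t17, t20}
  B5 = {s23, t23}
  B6 = {s26, t26}
  B7 = {s24, s25, t24, t25}
  B8 = {s21, s22, t19}
  B9 = {s12, t13}
  B10 = {s20, t21}
  B11 = {s14, s16, t18}
  B12 = {s9}
  B13 = {s1, s2, t2}
  B14 = {s4, t5}
  B15 = {s10, s11, t12, t8}
  B16 = {s17, t15}
  B17 = {s5, s7, t4}
  B18 = {t0}
  B19 = {t1}
  B20 = {t7}
  B21 = {t14}
  B22 = {t22}
  B23 = {t16}
  B24 = {t6}
  B25 = {t3}
  B26 = {t10}
s0 ∈ B0, t0 ∈ B18 → different blocks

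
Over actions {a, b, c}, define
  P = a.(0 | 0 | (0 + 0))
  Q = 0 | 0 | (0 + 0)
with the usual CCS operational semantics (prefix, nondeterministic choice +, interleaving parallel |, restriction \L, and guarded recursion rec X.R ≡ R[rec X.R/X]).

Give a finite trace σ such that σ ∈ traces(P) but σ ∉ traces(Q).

a

LTS(P): 2 reachable states
  s0 = a.(0 | 0 | (0 + 0)) | -a-> s1
  s1 = 0 | 0 | (0 + 0) | deadlocked
LTS(Q): 1 reachable states
  t0 = 0 | 0 | (0 + 0) | deadlocked
Trace ⟨a⟩ through P, begin at {s0}:
  [1] a ⇒ {s1}
  P completes σ.
Trace ⟨a⟩ through Q, begin at {t0}:
  [1] a ⇒ no successor for Q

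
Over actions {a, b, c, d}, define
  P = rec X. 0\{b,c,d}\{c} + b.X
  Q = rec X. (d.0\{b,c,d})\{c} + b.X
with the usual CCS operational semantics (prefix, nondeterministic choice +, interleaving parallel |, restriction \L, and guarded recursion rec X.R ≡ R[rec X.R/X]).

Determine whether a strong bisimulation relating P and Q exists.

LTS(P): 1 reachable states
  m0 = rec X. 0\{b,c,d}\{c} + b.X | --b--▸ m0
LTS(Q): 2 reachable states
  n0 = rec X. (d.0\{b,c,d})\{c} + b.X | --b--▸ n0, --d--▸ n1
  n1 = 0\{b,c,d}\{c} | stopped
Bisimilarity quotient blocks:
  B0 = {m0}
  B1 = {n0}
  B2 = {n1}
m0 ∈ B0, n0 ∈ B1 → different blocks

NO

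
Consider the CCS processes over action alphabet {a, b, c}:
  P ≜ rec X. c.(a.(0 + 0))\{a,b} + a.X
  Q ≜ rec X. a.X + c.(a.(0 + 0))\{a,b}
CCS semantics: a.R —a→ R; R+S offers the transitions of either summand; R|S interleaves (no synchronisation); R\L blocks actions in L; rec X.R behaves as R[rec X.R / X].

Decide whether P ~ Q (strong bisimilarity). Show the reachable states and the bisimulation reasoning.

P's transition system — 2 states:
  m0 = rec X. c.(a.(0 + 0))\{a,b} + a.X → ··a··> m0, ··c··> m1
  m1 = (a.(0 + 0))\{a,b} → (no moves)
Q's transition system — 2 states:
  n0 = rec X. a.X + c.(a.(0 + 0))\{a,b} → ··a··> n0, ··c··> n1
  n1 = (a.(0 + 0))\{a,b} → (no moves)
Partition-refinement fixed point:
  B0 = {m0, n0}
  B1 = {m1, n1}
m0 ∈ B0, n0 ∈ B0 → same block

YES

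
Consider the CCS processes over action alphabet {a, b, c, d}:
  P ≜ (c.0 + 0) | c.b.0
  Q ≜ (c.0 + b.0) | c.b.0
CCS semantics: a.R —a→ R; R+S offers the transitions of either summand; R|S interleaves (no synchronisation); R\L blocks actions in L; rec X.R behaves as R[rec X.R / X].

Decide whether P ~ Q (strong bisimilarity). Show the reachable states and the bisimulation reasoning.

LTS(P): 6 reachable states
  m0 = (c.0 + 0) | c.b.0 ⊢ =c=> m1, =c=> m2
  m1 = (c.0 + 0) | b.0 ⊢ =b=> m3, =c=> m4
  m2 = 0 | c.b.0 ⊢ =c=> m4
  m3 = (c.0 + 0) | 0 ⊢ =c=> m5
  m4 = 0 | b.0 ⊢ =b=> m5
  m5 = 0 | 0 ⊢ (no moves)
LTS(Q): 6 reachable states
  n0 = (c.0 + b.0) | c.b.0 ⊢ =b=> n1, =c=> n1, =c=> n2
  n1 = 0 | c.b.0 ⊢ =c=> n3
  n2 = (c.0 + b.0) | b.0 ⊢ =b=> n3, =b=> n4, =c=> n3
  n3 = 0 | b.0 ⊢ =b=> n5
  n4 = (c.0 + b.0) | 0 ⊢ =b=> n5, =c=> n5
  n5 = 0 | 0 ⊢ (no moves)
Bisimilarity quotient blocks:
  B0 = {m0}
  B1 = {m2, n1}
  B2 = {m4, n3}
  B3 = {m5, n5}
  B4 = {m1}
  B5 = {m3}
  B6 = {n0}
  B7 = {n2}
  B8 = {n4}
m0 ∈ B0, n0 ∈ B6 → different blocks

NO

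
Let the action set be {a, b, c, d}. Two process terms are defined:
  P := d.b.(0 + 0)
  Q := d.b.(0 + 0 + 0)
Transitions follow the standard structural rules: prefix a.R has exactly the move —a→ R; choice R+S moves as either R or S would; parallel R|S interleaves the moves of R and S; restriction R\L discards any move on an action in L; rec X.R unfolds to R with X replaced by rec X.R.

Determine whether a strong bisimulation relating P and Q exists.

P's transition system — 3 states:
  m0 = d.b.(0 + 0) has moves --d--▸ m1
  m1 = b.(0 + 0) has moves --b--▸ m2
  m2 = 0 + 0 has moves stopped
Q's transition system — 3 states:
  n0 = d.b.(0 + 0 + 0) has moves --d--▸ n1
  n1 = b.(0 + 0 + 0) has moves --b--▸ n2
  n2 = 0 + 0 + 0 has moves stopped
Coarsest stable partition (strong bisimilarity classes):
  B0 = {m0, n0}
  B1 = {m1, n1}
  B2 = {m2, n2}
m0 ∈ B0, n0 ∈ B0 → same block

YES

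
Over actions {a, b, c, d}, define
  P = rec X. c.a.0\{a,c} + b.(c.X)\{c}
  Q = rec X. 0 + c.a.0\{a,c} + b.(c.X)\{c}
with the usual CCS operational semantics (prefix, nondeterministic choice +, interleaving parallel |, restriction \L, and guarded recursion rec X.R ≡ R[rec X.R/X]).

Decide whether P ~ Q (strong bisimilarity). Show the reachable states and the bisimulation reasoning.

bisimilar

LTS(P): 4 reachable states
  u0 = rec X. c.a.0\{a,c} + b.(c.X)\{c} :: --b--▸ u1, --c--▸ u2
  u1 = (c.(rec X. c.a.0\{a,c} + b.(c.X)\{c}))\{c} :: deadlocked
  u2 = a.0\{a,c} :: --a--▸ u3
  u3 = 0\{a,c} :: deadlocked
LTS(Q): 4 reachable states
  v0 = rec X. 0 + c.a.0\{a,c} + b.(c.X)\{c} :: --b--▸ v1, --c--▸ v2
  v1 = (c.(rec X. 0 + c.a.0\{a,c} + b.(c.X)\{c}))\{c} :: deadlocked
  v2 = a.0\{a,c} :: --a--▸ v3
  v3 = 0\{a,c} :: deadlocked
Partition-refinement fixed point:
  B0 = {u0, v0}
  B1 = {u2, v2}
  B2 = {u1, u3, v1, v3}
u0 ∈ B0, v0 ∈ B0 → same block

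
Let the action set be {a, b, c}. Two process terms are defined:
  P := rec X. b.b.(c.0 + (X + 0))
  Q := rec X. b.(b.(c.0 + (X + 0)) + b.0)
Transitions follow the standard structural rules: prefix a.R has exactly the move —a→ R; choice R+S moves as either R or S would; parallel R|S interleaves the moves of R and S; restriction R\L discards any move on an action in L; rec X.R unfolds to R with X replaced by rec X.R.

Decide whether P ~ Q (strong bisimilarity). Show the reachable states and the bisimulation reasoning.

LTS(P): 4 reachable states
  s0 = rec X. b.b.(c.0 + (X + 0)) | =b=> s1
  s1 = b.(c.0 + ((rec X. b.b.(c.0 + (X + 0))) + 0)) | =b=> s2
  s2 = c.0 + ((rec X. b.b.(c.0 + (X + 0))) + 0) | =b=> s1, =c=> s3
  s3 = 0 | stopped
LTS(Q): 4 reachable states
  t0 = rec X. b.(b.(c.0 + (X + 0)) + b.0) | =b=> t1
  t1 = b.(c.0 + ((rec X. b.(b.(c.0 + (X + 0)) + b.0)) + 0)) + b.0 | =b=> t2, =b=> t3
  t2 = 0 | stopped
  t3 = c.0 + ((rec X. b.(b.(c.0 + (X + 0)) + b.0)) + 0) | =b=> t1, =c=> t2
Partition-refinement fixed point:
  B0 = {s0}
  B1 = {s1}
  B2 = {s2}
  B3 = {s3, t2}
  B4 = {t0}
  B5 = {t1}
  B6 = {t3}
s0 ∈ B0, t0 ∈ B4 → different blocks

not bisimilar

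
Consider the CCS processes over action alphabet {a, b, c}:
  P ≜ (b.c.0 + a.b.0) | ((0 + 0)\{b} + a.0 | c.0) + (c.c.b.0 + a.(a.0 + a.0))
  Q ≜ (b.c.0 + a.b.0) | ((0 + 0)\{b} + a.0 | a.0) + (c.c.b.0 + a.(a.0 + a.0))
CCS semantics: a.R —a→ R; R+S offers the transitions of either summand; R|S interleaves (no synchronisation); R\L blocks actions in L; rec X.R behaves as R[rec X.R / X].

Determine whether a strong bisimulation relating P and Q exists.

P's transition system — 20 states:
  u0 = (b.c.0 + a.b.0) | ((0 + 0)\{b} + a.0 | c.0) + (c.c.b.0 + a.(a.0 + a.0)) | —a→ u1, —a→ u2, —a→ u3, —b→ u4, —c→ u5, —c→ u6
  u1 = (b.c.0 + a.b.0) | (0 | c.0) | —a→ u7, —b→ u8, —c→ u9
  u2 = a.0 + a.0 | —a→ u10
  u3 = b.0 | ((0 + 0)\{b} + a.0 | c.0) | —a→ u7, —b→ u11, —c→ u12
  u4 = c.0 | ((0 + 0)\{b} + a.0 | c.0) | —a→ u8, —c→ u11, —c→ u13
  u5 = (b.c.0 + a.b.0) | (a.0 | 0) | —a→ u12, —a→ u9, —b→ u13
  u6 = c.b.0 | —c→ u14
  u7 = b.0 | (0 | c.0) | —b→ u15, —c→ u16
  u8 = c.0 | (0 | c.0) | —c→ u15, —c→ u17
  u9 = (b.c.0 + a.b.0) | (0 | 0) | —a→ u16, —b→ u17
  u10 = 0 | deadlocked
  u11 = 0 | ((0 + 0)\{b} + a.0 | c.0) | —a→ u15, —c→ u18
  u12 = b.0 | (a.0 | 0) | —a→ u16, —b→ u18
  u13 = c.0 | (a.0 | 0) | —a→ u17, —c→ u18
  u14 = b.0 | —b→ u10
  u15 = 0 | (0 | c.0) | —c→ u19
  u16 = b.0 | (0 | 0) | —b→ u19
  u17 = c.0 | (0 | 0) | —c→ u19
  u18 = 0 | (a.0 | 0) | —a→ u19
  u19 = 0 | (0 | 0) | deadlocked
Q's transition system — 20 states:
  v0 = (b.c.0 + a.b.0) | ((0 + 0)\{b} + a.0 | a.0) + (c.c.b.0 + a.(a.0 + a.0)) | —a→ v1, —a→ v2, —a→ v3, —a→ v4, —b→ v5, —c→ v6
  v1 = (b.c.0 + a.b.0) | (0 | a.0) | —a→ v7, —a→ v8, —b→ v9
  v2 = (b.c.0 + a.b.0) | (a.0 | 0) | —a→ v10, —a→ v7, —b→ v11
  v3 = a.0 + a.0 | —a→ v12
  v4 = b.0 | ((0 + 0)\{b} + a.0 | a.0) | —a→ v10, —a→ v8, —b→ v13
  v5 = c.0 | ((0 + 0)\{b} + a.0 | a.0) | —a→ v11, —a→ v9, —c→ v13
  v6 = c.b.0 | —c→ v14
  v7 = (b.c.0 + a.b.0) | (0 | 0) | —a→ v15, —b→ v16
  v8 = b.0 | (0 | a.0) | —a→ v15, —b→ v17
  v9 = c.0 | (0 | a.0) | —a→ v16, —c→ v17
  v10 = b.0 | (a.0 | 0) | —a→ v15, —b→ v18
  v11 = c.0 | (a.0 | 0) | —a→ v16, —c→ v18
  v12 = 0 | deadlocked
  v13 = 0 | ((0 + 0)\{b} + a.0 | a.0) | —a→ v17, —a→ v18
  v14 = b.0 | —b→ v12
  v15 = b.0 | (0 | 0) | —b→ v19
  v16 = c.0 | (0 | 0) | —c→ v19
  v17 = 0 | (0 | a.0) | —a→ v19
  v18 = 0 | (a.0 | 0) | —a→ v19
  v19 = 0 | (0 | 0) | deadlocked
Bisimilarity quotient blocks:
  B0 = {u0}
  B1 = {u4}
  B2 = {u11, u13, v11, v9}
  B3 = {u15, u17, v16}
  B4 = {u10, u19, v12, v19}
  B5 = {u18, u2, v17, v18, v3}
  B6 = {u8}
  B7 = {u6, v6}
  B8 = {u14, u16, v14, v15}
  B9 = {u3}
  B10 = {u7}
  B11 = {u12, v10, v8}
  B12 = {u1}
  B13 = {u9, v7}
  B14 = {u5, v1, v2}
  B15 = {v0}
  B16 = {v4}
  B17 = {v13}
  B18 = {v5}
u0 ∈ B0, v0 ∈ B15 → different blocks

NO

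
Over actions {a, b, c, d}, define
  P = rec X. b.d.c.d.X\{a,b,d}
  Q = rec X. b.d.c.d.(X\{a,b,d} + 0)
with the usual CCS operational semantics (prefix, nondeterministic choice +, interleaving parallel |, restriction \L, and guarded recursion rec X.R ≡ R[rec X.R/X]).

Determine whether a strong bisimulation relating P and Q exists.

bisimilar

LTS(P): 5 reachable states
  m0 = rec X. b.d.c.d.X\{a,b,d} | --b--▸ m1
  m1 = d.c.d.(rec X. b.d.c.d.X\{a,b,d})\{a,b,d} | --d--▸ m2
  m2 = c.d.(rec X. b.d.c.d.X\{a,b,d})\{a,b,d} | --c--▸ m3
  m3 = d.(rec X. b.d.c.d.X\{a,b,d})\{a,b,d} | --d--▸ m4
  m4 = (rec X. b.d.c.d.X\{a,b,d})\{a,b,d} | (no moves)
LTS(Q): 5 reachable states
  n0 = rec X. b.d.c.d.(X\{a,b,d} + 0) | --b--▸ n1
  n1 = d.c.d.((rec X. b.d.c.d.(X\{a,b,d} + 0))\{a,b,d} + 0) | --d--▸ n2
  n2 = c.d.((rec X. b.d.c.d.(X\{a,b,d} + 0))\{a,b,d} + 0) | --c--▸ n3
  n3 = d.((rec X. b.d.c.d.(X\{a,b,d} + 0))\{a,b,d} + 0) | --d--▸ n4
  n4 = (rec X. b.d.c.d.(X\{a,b,d} + 0))\{a,b,d} + 0 | (no moves)
Partition-refinement fixed point:
  B0 = {m0, n0}
  B1 = {m1, n1}
  B2 = {m2, n2}
  B3 = {m3, n3}
  B4 = {m4, n4}
m0 ∈ B0, n0 ∈ B0 → same block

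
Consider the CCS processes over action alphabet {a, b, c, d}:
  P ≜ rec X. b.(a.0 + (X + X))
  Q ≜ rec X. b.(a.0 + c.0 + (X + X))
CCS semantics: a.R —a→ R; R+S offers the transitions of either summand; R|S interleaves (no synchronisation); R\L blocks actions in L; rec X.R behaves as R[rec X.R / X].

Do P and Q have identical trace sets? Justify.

P's transition system — 3 states:
  m0 = rec X. b.(a.0 + (X + X)) has moves ··b··> m1
  m1 = a.0 + ((rec X. b.(a.0 + (X + X))) + (rec X. b.(a.0 + (X + X)))) has moves ··a··> m2, ··b··> m1
  m2 = 0 has moves stopped
Q's transition system — 3 states:
  n0 = rec X. b.(a.0 + c.0 + (X + X)) has moves ··b··> n1
  n1 = a.0 + c.0 + ((rec X. b.(a.0 + c.0 + (X + X))) + (rec X. b.(a.0 + c.0 + (X + X)))) has moves ··a··> n2, ··b··> n1, ··c··> n2
  n2 = 0 has moves stopped
Trace ⟨bc⟩ through Q, begin at {n0}:
  [1] b ⇒ {n1}
  [2] c ⇒ {n2}
  Q completes σ.
Trace ⟨bc⟩ through P, begin at {m0}:
  [1] b ⇒ {m1}
  [2] c ⇒ ∅ (P stuck)

NO — witness ⟨bc⟩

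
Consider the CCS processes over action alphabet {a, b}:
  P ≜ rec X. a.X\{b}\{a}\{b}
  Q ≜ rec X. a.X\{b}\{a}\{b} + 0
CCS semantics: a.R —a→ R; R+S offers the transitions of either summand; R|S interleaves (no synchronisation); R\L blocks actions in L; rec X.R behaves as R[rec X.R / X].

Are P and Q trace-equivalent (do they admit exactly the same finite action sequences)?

Reachable graph of P (2 states):
  p0 = rec X. a.X\{b}\{a}\{b} → -a-> p1
  p1 = (rec X. a.X\{b}\{a}\{b})\{b}\{a}\{b} → ∅
Reachable graph of Q (2 states):
  q0 = rec X. a.X\{b}\{a}\{b} + 0 → -a-> q1
  q1 = (rec X. a.X\{b}\{a}\{b} + 0)\{b}\{a}\{b} → ∅
Bisimilarity quotient blocks:
  B0 = {p0, q0}
  B1 = {p1, q1}
p0 ∈ B0, q0 ∈ B0 → same block
Bisimilar ⇒ trace-equivalent.

traces(P) = traces(Q)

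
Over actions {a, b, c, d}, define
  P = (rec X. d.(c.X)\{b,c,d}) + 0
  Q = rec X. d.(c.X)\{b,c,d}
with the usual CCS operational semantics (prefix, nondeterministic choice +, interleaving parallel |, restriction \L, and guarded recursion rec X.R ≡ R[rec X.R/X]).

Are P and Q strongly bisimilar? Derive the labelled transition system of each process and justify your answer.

P's transition system — 2 states:
  u0 = (rec X. d.(c.X)\{b,c,d}) + 0 has moves =d=> u1
  u1 = (c.(rec X. d.(c.X)\{b,c,d}))\{b,c,d} has moves deadlocked
Q's transition system — 2 states:
  v0 = rec X. d.(c.X)\{b,c,d} has moves =d=> v1
  v1 = (c.(rec X. d.(c.X)\{b,c,d}))\{b,c,d} has moves deadlocked
Coarsest stable partition (strong bisimilarity classes):
  B0 = {u0, v0}
  B1 = {u1, v1}
u0 ∈ B0, v0 ∈ B0 → same block

P ~ Q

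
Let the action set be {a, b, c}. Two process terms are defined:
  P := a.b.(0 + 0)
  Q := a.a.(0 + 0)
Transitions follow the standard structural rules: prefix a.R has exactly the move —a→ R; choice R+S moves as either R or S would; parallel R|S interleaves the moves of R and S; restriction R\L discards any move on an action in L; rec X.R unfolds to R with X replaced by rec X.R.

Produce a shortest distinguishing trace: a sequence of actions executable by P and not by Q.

ab

Reachable graph of P (3 states):
  u0 = a.b.(0 + 0) :: —a→ u1
  u1 = b.(0 + 0) :: —b→ u2
  u2 = 0 + 0 :: (no moves)
Reachable graph of Q (3 states):
  v0 = a.a.(0 + 0) :: —a→ v1
  v1 = a.(0 + 0) :: —a→ v2
  v2 = 0 + 0 :: (no moves)
Trace ⟨ab⟩ through P, begin at {u0}:
  after a @ step 1: {u1}
  after b @ step 2: {u2}
  — P admits the full trace.
Trace ⟨ab⟩ through Q, begin at {v0}:
  after a @ step 1: {v1}
  after b @ step 2: ∅ (Q stuck)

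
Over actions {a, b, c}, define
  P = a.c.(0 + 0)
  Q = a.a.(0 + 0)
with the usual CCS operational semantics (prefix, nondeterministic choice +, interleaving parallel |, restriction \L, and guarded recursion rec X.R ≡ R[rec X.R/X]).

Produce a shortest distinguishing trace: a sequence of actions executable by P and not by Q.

P's transition system — 3 states:
  u0 = a.c.(0 + 0) ⊢ --a--▸ u1
  u1 = c.(0 + 0) ⊢ --c--▸ u2
  u2 = 0 + 0 ⊢ (no moves)
Q's transition system — 3 states:
  v0 = a.a.(0 + 0) ⊢ --a--▸ v1
  v1 = a.(0 + 0) ⊢ --a--▸ v2
  v2 = 0 + 0 ⊢ (no moves)
Run σ = ⟨ac⟩ on P: start {u0}
  step 1 (a): {u1}
  step 2 (c): {u2}
  — P admits the full trace.
Run σ = ⟨ac⟩ on Q: start {v0}
  step 1 (a): {v1}
  step 2 (c): ∅ (Q stuck)

ac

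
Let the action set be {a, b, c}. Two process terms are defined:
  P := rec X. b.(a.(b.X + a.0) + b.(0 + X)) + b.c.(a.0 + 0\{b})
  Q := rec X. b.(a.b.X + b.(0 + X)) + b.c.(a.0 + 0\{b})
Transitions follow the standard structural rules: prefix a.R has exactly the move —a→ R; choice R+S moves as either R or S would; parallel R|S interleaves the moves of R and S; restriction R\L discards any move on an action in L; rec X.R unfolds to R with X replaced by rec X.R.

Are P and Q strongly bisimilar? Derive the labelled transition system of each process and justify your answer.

NO

Reachable graph of P (7 states):
  u0 = rec X. b.(a.(b.X + a.0) + b.(0 + X)) + b.c.(a.0 + 0\{b}) | --b--▸ u1, --b--▸ u2
  u1 = a.(b.(rec X. b.(a.(b.X + a.0) + b.(0 + X)) + b.c.(a.0 + 0\{b})) + a.0) + b.(0 + (rec X. b.(a.(b.X + a.0) + b.(0 + X)) + b.c.(a.0 + 0\{b}))) | --a--▸ u3, --b--▸ u4
  u2 = c.(a.0 + 0\{b}) | --c--▸ u5
  u3 = b.(rec X. b.(a.(b.X + a.0) + b.(0 + X)) + b.c.(a.0 + 0\{b})) + a.0 | --a--▸ u6, --b--▸ u0
  u4 = 0 + (rec X. b.(a.(b.X + a.0) + b.(0 + X)) + b.c.(a.0 + 0\{b})) | --b--▸ u1, --b--▸ u2
  u5 = a.0 + 0\{b} | --a--▸ u6
  u6 = 0 | stopped
Reachable graph of Q (7 states):
  v0 = rec X. b.(a.b.X + b.(0 + X)) + b.c.(a.0 + 0\{b}) | --b--▸ v1, --b--▸ v2
  v1 = a.b.(rec X. b.(a.b.X + b.(0 + X)) + b.c.(a.0 + 0\{b})) + b.(0 + (rec X. b.(a.b.X + b.(0 + X)) + b.c.(a.0 + 0\{b}))) | --a--▸ v3, --b--▸ v4
  v2 = c.(a.0 + 0\{b}) | --c--▸ v5
  v3 = b.(rec X. b.(a.b.X + b.(0 + X)) + b.c.(a.0 + 0\{b})) | --b--▸ v0
  v4 = 0 + (rec X. b.(a.b.X + b.(0 + X)) + b.c.(a.0 + 0\{b})) | --b--▸ v1, --b--▸ v2
  v5 = a.0 + 0\{b} | --a--▸ v6
  v6 = 0 | stopped
Partition-refinement fixed point:
  B0 = {u0, u4}
  B1 = {u2, v2}
  B2 = {u5, v5}
  B3 = {u6, v6}
  B4 = {u1}
  B5 = {u3}
  B6 = {v0, v4}
  B7 = {v1}
  B8 = {v3}
u0 ∈ B0, v0 ∈ B6 → different blocks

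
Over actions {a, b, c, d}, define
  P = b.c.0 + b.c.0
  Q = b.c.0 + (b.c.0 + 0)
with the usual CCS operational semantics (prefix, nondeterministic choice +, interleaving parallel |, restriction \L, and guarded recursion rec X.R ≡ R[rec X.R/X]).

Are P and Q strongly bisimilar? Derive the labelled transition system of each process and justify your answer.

P's transition system — 3 states:
  s0 = b.c.0 + b.c.0 ⊢ —b→ s1
  s1 = c.0 ⊢ —c→ s2
  s2 = 0 ⊢ deadlocked
Q's transition system — 3 states:
  t0 = b.c.0 + (b.c.0 + 0) ⊢ —b→ t1
  t1 = c.0 ⊢ —c→ t2
  t2 = 0 ⊢ deadlocked
Coarsest stable partition (strong bisimilarity classes):
  B0 = {s0, t0}
  B1 = {s1, t1}
  B2 = {s2, t2}
s0 ∈ B0, t0 ∈ B0 → same block

P ~ Q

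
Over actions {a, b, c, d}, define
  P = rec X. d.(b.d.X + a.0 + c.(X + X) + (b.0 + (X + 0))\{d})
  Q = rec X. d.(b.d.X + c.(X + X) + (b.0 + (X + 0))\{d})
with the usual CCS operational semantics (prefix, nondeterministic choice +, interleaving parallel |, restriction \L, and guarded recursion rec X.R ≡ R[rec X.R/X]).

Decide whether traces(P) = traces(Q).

LTS(P): 6 reachable states
  u0 = rec X. d.(b.d.X + a.0 + c.(X + X) + (b.0 + (X + 0))\{d}) ⊢ —d→ u1
  u1 = b.d.(rec X. d.(b.d.X + a.0 + c.(X + X) + (b.0 + (X + 0))\{d})) + a.0 + c.((rec X. d.(b.d.X + a.0 + c.(X + X) + (b.0 + (X + 0))\{d})) + (rec X. d.(b.d.X + a.0 + c.(X + X) + (b.0 + (X + 0))\{d}))) + (b.0 + ((rec X. d.(b.d.X + a.0 + c.(X + X) + (b.0 + (X + 0))\{d})) + 0))\{d} ⊢ —a→ u2, —b→ u3, —b→ u4, —c→ u5
  u2 = 0 ⊢ (no moves)
  u3 = 0\{d} ⊢ (no moves)
  u4 = d.(rec X. d.(b.d.X + a.0 + c.(X + X) + (b.0 + (X + 0))\{d})) ⊢ —d→ u0
  u5 = (rec X. d.(b.d.X + a.0 + c.(X + X) + (b.0 + (X + 0))\{d})) + (rec X. d.(b.d.X + a.0 + c.(X + X) + (b.0 + (X + 0))\{d})) ⊢ —d→ u1
LTS(Q): 5 reachable states
  v0 = rec X. d.(b.d.X + c.(X + X) + (b.0 + (X + 0))\{d}) ⊢ —d→ v1
  v1 = b.d.(rec X. d.(b.d.X + c.(X + X) + (b.0 + (X + 0))\{d})) + c.((rec X. d.(b.d.X + c.(X + X) + (b.0 + (X + 0))\{d})) + (rec X. d.(b.d.X + c.(X + X) + (b.0 + (X + 0))\{d}))) + (b.0 + ((rec X. d.(b.d.X + c.(X + X) + (b.0 + (X + 0))\{d})) + 0))\{d} ⊢ —b→ v2, —b→ v3, —c→ v4
  v2 = 0\{d} ⊢ (no moves)
  v3 = d.(rec X. d.(b.d.X + c.(X + X) + (b.0 + (X + 0))\{d})) ⊢ —d→ v0
  v4 = (rec X. d.(b.d.X + c.(X + X) + (b.0 + (X + 0))\{d})) + (rec X. d.(b.d.X + c.(X + X) + (b.0 + (X + 0))\{d})) ⊢ —d→ v1
Run σ = ⟨da⟩ on P: start {u0}
  step 1 (d): {u1}
  step 2 (a): {u2}
  ✓ P
Run σ = ⟨da⟩ on Q: start {v0}
  step 1 (d): {v1}
  step 2 (a): ∅  — Q cannot continue

traces(P) ≠ traces(Q) — witness ⟨da⟩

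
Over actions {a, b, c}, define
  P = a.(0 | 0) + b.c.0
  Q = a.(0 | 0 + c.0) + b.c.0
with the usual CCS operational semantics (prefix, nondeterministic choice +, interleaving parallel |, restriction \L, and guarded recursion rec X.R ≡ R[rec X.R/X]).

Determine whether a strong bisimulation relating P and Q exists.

P's transition system — 4 states:
  p0 = a.(0 | 0) + b.c.0 has moves =a=> p1, =b=> p2
  p1 = 0 | 0 has moves ∅
  p2 = c.0 has moves =c=> p3
  p3 = 0 has moves ∅
Q's transition system — 4 states:
  q0 = a.(0 | 0 + c.0) + b.c.0 has moves =a=> q1, =b=> q2
  q1 = 0 | 0 + c.0 has moves =c=> q3
  q2 = c.0 has moves =c=> q3
  q3 = 0 has moves ∅
Coarsest stable partition (strong bisimilarity classes):
  B0 = {p0}
  B1 = {p1, p3, q3}
  B2 = {p2, q1, q2}
  B3 = {q0}
p0 ∈ B0, q0 ∈ B3 → different blocks

not bisimilar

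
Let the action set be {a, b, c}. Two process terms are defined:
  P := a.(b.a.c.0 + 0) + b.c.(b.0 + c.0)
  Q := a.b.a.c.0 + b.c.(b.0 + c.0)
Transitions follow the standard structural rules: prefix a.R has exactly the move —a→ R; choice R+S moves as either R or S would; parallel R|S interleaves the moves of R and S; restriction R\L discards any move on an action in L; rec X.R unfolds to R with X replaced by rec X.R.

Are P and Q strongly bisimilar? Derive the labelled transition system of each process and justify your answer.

bisimilar

Reachable graph of P (7 states):
  p0 = a.(b.a.c.0 + 0) + b.c.(b.0 + c.0) :: ··a··> p1, ··b··> p2
  p1 = b.a.c.0 + 0 :: ··b··> p3
  p2 = c.(b.0 + c.0) :: ··c··> p4
  p3 = a.c.0 :: ··a··> p5
  p4 = b.0 + c.0 :: ··b··> p6, ··c··> p6
  p5 = c.0 :: ··c··> p6
  p6 = 0 :: (no moves)
Reachable graph of Q (7 states):
  q0 = a.b.a.c.0 + b.c.(b.0 + c.0) :: ··a··> q1, ··b··> q2
  q1 = b.a.c.0 :: ··b··> q3
  q2 = c.(b.0 + c.0) :: ··c··> q4
  q3 = a.c.0 :: ··a··> q5
  q4 = b.0 + c.0 :: ··b··> q6, ··c··> q6
  q5 = c.0 :: ··c··> q6
  q6 = 0 :: (no moves)
Bisimilarity quotient blocks:
  B0 = {p0, q0}
  B1 = {p2, q2}
  B2 = {p4, q4}
  B3 = {p6, q6}
  B4 = {p1, q1}
  B5 = {p3, q3}
  B6 = {p5, q5}
p0 ∈ B0, q0 ∈ B0 → same block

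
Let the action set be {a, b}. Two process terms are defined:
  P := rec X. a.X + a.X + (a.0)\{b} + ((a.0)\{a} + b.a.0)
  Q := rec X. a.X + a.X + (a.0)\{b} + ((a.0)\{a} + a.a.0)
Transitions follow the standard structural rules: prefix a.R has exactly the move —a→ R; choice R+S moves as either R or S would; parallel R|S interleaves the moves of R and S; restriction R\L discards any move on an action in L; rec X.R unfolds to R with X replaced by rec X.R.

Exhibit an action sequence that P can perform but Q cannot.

b

P's transition system — 4 states:
  u0 = rec X. a.X + a.X + (a.0)\{b} + ((a.0)\{a} + b.a.0) | ··a··> u0, ··a··> u1, ··b··> u2
  u1 = 0\{b} | ·
  u2 = a.0 | ··a··> u3
  u3 = 0 | ·
Q's transition system — 4 states:
  v0 = rec X. a.X + a.X + (a.0)\{b} + ((a.0)\{a} + a.a.0) | ··a··> v0, ··a··> v1, ··a··> v2
  v1 = 0\{b} | ·
  v2 = a.0 | ··a··> v3
  v3 = 0 | ·
Run σ = ⟨b⟩ on P: start {u0}
  after b @ step 1: {u2}
  — P admits the full trace.
Run σ = ⟨b⟩ on Q: start {v0}
  after b @ step 1: ∅ (Q stuck)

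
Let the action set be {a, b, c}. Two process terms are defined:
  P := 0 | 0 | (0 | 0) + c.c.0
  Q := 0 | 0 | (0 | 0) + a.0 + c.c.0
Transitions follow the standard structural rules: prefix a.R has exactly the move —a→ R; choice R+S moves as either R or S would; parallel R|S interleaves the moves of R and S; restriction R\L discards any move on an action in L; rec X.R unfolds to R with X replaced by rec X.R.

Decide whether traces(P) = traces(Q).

traces(P) ≠ traces(Q) — witness ⟨a⟩

P's transition system — 3 states:
  p0 = 0 | 0 | (0 | 0) + c.c.0 :: -c-> p1
  p1 = c.0 :: -c-> p2
  p2 = 0 :: ∅
Q's transition system — 3 states:
  q0 = 0 | 0 | (0 | 0) + a.0 + c.c.0 :: -a-> q1, -c-> q2
  q1 = 0 :: ∅
  q2 = c.0 :: -c-> q1
Trace ⟨a⟩ through Q, begin at {q0}:
  after a @ step 1: {q1}
  ✓ Q
Trace ⟨a⟩ through P, begin at {p0}:
  after a @ step 1: ∅  — P cannot continue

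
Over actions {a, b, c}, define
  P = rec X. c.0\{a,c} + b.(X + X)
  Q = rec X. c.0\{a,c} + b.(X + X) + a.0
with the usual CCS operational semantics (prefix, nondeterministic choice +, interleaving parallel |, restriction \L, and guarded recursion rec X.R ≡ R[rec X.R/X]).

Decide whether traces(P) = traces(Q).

NO — witness ⟨a⟩

Reachable graph of P (3 states):
  u0 = rec X. c.0\{a,c} + b.(X + X) ⊢ -b-> u1, -c-> u2
  u1 = (rec X. c.0\{a,c} + b.(X + X)) + (rec X. c.0\{a,c} + b.(X + X)) ⊢ -b-> u1, -c-> u2
  u2 = 0\{a,c} ⊢ ·
Reachable graph of Q (4 states):
  v0 = rec X. c.0\{a,c} + b.(X + X) + a.0 ⊢ -a-> v1, -b-> v2, -c-> v3
  v1 = 0 ⊢ ·
  v2 = (rec X. c.0\{a,c} + b.(X + X) + a.0) + (rec X. c.0\{a,c} + b.(X + X) + a.0) ⊢ -a-> v1, -b-> v2, -c-> v3
  v3 = 0\{a,c} ⊢ ·
Trace ⟨a⟩ through Q, begin at {v0}:
  after a @ step 1: {v1}
  Q completes σ.
Trace ⟨a⟩ through P, begin at {u0}:
  after a @ step 1: ∅ (P stuck)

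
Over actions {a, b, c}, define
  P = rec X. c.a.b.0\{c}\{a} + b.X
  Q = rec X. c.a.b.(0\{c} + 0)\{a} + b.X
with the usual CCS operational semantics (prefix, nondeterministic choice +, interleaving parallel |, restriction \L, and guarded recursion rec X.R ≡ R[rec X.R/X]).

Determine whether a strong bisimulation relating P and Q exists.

bisimilar

P's transition system — 4 states:
  p0 = rec X. c.a.b.0\{c}\{a} + b.X ⊢ -b-> p0, -c-> p1
  p1 = a.b.0\{c}\{a} ⊢ -a-> p2
  p2 = b.0\{c}\{a} ⊢ -b-> p3
  p3 = 0\{c}\{a} ⊢ stopped
Q's transition system — 4 states:
  q0 = rec X. c.a.b.(0\{c} + 0)\{a} + b.X ⊢ -b-> q0, -c-> q1
  q1 = a.b.(0\{c} + 0)\{a} ⊢ -a-> q2
  q2 = b.(0\{c} + 0)\{a} ⊢ -b-> q3
  q3 = (0\{c} + 0)\{a} ⊢ stopped
Coarsest stable partition (strong bisimilarity classes):
  B0 = {p0, q0}
  B1 = {p1, q1}
  B2 = {p2, q2}
  B3 = {p3, q3}
p0 ∈ B0, q0 ∈ B0 → same block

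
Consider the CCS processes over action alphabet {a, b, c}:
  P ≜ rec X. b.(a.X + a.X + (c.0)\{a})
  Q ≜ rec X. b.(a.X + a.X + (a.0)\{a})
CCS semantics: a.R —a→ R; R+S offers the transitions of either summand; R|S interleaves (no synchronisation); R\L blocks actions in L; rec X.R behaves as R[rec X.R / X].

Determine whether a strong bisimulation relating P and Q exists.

NO

LTS(P): 3 reachable states
  s0 = rec X. b.(a.X + a.X + (c.0)\{a}) → -b-> s1
  s1 = a.(rec X. b.(a.X + a.X + (c.0)\{a})) + a.(rec X. b.(a.X + a.X + (c.0)\{a})) + (c.0)\{a} → -a-> s0, -c-> s2
  s2 = 0\{a} → ∅
LTS(Q): 2 reachable states
  t0 = rec X. b.(a.X + a.X + (a.0)\{a}) → -b-> t1
  t1 = a.(rec X. b.(a.X + a.X + (a.0)\{a})) + a.(rec X. b.(a.X + a.X + (a.0)\{a})) + (a.0)\{a} → -a-> t0
Coarsest stable partition (strong bisimilarity classes):
  B0 = {s0}
  B1 = {s1}
  B2 = {s2}
  B3 = {t0}
  B4 = {t1}
s0 ∈ B0, t0 ∈ B3 → different blocks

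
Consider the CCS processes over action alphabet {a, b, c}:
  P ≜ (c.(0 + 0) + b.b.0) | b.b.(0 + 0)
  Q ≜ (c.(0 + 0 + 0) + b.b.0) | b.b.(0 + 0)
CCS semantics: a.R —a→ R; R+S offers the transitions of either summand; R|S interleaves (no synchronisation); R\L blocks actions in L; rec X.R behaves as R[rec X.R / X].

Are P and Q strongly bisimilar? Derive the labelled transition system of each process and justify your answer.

bisimilar

P's transition system — 12 states:
  m0 = (c.(0 + 0) + b.b.0) | b.b.(0 + 0) → —b→ m1, —b→ m2, —c→ m3
  m1 = (c.(0 + 0) + b.b.0) | b.(0 + 0) → —b→ m4, —b→ m5, —c→ m6
  m2 = b.0 | b.b.(0 + 0) → —b→ m5, —b→ m7
  m3 = (0 + 0) | b.b.(0 + 0) → —b→ m6
  m4 = (c.(0 + 0) + b.b.0) | (0 + 0) → —b→ m8, —c→ m9
  m5 = b.0 | b.(0 + 0) → —b→ m10, —b→ m8
  m6 = (0 + 0) | b.(0 + 0) → —b→ m9
  m7 = 0 | b.b.(0 + 0) → —b→ m10
  m8 = b.0 | (0 + 0) → —b→ m11
  m9 = (0 + 0) | (0 + 0) → stopped
  m10 = 0 | b.(0 + 0) → —b→ m11
  m11 = 0 | (0 + 0) → stopped
Q's transition system — 12 states:
  n0 = (c.(0 + 0 + 0) + b.b.0) | b.b.(0 + 0) → —b→ n1, —b→ n2, —c→ n3
  n1 = (c.(0 + 0 + 0) + b.b.0) | b.(0 + 0) → —b→ n4, —b→ n5, —c→ n6
  n2 = b.0 | b.b.(0 + 0) → —b→ n5, —b→ n7
  n3 = (0 + 0 + 0) | b.b.(0 + 0) → —b→ n6
  n4 = (c.(0 + 0 + 0) + b.b.0) | (0 + 0) → —b→ n8, —c→ n9
  n5 = b.0 | b.(0 + 0) → —b→ n10, —b→ n8
  n6 = (0 + 0 + 0) | b.(0 + 0) → —b→ n9
  n7 = 0 | b.b.(0 + 0) → —b→ n10
  n8 = b.0 | (0 + 0) → —b→ n11
  n9 = (0 + 0 + 0) | (0 + 0) → stopped
  n10 = 0 | b.(0 + 0) → —b→ n11
  n11 = 0 | (0 + 0) → stopped
Coarsest stable partition (strong bisimilarity classes):
  B0 = {m0, n0}
  B1 = {m1, n1}
  B2 = {m4, n4}
  B3 = {m11, m9, n11, n9}
  B4 = {m10, m6, m8, n10, n6, n8}
  B5 = {m3, m5, m7, n3, n5, n7}
  B6 = {m2, n2}
m0 ∈ B0, n0 ∈ B0 → same block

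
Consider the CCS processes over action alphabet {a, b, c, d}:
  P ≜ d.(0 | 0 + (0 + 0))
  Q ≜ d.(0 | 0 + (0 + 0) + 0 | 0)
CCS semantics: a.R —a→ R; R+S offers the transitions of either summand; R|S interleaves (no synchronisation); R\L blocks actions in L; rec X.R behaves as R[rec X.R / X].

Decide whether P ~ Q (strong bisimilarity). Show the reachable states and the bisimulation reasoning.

bisimilar

LTS(P): 2 reachable states
  s0 = d.(0 | 0 + (0 + 0)) has moves —d→ s1
  s1 = 0 | 0 + (0 + 0) has moves stopped
LTS(Q): 2 reachable states
  t0 = d.(0 | 0 + (0 + 0) + 0 | 0) has moves —d→ t1
  t1 = 0 | 0 + (0 + 0) + 0 | 0 has moves stopped
Partition-refinement fixed point:
  B0 = {s0, t0}
  B1 = {s1, t1}
s0 ∈ B0, t0 ∈ B0 → same block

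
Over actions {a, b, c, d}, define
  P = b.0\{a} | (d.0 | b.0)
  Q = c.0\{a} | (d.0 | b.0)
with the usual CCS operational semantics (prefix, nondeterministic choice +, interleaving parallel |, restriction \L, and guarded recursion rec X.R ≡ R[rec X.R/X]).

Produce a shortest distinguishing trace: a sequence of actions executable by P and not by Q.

bb

Reachable graph of P (8 states):
  s0 = b.0\{a} | (d.0 | b.0) has moves --b--▸ s1, --b--▸ s2, --d--▸ s3
  s1 = 0\{a} | (d.0 | b.0) has moves --b--▸ s4, --d--▸ s5
  s2 = b.0\{a} | (d.0 | 0) has moves --b--▸ s4, --d--▸ s6
  s3 = b.0\{a} | (0 | b.0) has moves --b--▸ s5, --b--▸ s6
  s4 = 0\{a} | (d.0 | 0) has moves --d--▸ s7
  s5 = 0\{a} | (0 | b.0) has moves --b--▸ s7
  s6 = b.0\{a} | (0 | 0) has moves --b--▸ s7
  s7 = 0\{a} | (0 | 0) has moves (no moves)
Reachable graph of Q (8 states):
  t0 = c.0\{a} | (d.0 | b.0) has moves --b--▸ t1, --c--▸ t2, --d--▸ t3
  t1 = c.0\{a} | (d.0 | 0) has moves --c--▸ t4, --d--▸ t5
  t2 = 0\{a} | (d.0 | b.0) has moves --b--▸ t4, --d--▸ t6
  t3 = c.0\{a} | (0 | b.0) has moves --b--▸ t5, --c--▸ t6
  t4 = 0\{a} | (d.0 | 0) has moves --d--▸ t7
  t5 = c.0\{a} | (0 | 0) has moves --c--▸ t7
  t6 = 0\{a} | (0 | b.0) has moves --b--▸ t7
  t7 = 0\{a} | (0 | 0) has moves (no moves)
Trace ⟨bb⟩ through P, begin at {s0}:
  step 1 (b): {s1, s2}
  step 2 (b): {s4}
  ✓ P
Trace ⟨bb⟩ through Q, begin at {t0}:
  step 1 (b): {t1}
  step 2 (b): ∅  — Q cannot continue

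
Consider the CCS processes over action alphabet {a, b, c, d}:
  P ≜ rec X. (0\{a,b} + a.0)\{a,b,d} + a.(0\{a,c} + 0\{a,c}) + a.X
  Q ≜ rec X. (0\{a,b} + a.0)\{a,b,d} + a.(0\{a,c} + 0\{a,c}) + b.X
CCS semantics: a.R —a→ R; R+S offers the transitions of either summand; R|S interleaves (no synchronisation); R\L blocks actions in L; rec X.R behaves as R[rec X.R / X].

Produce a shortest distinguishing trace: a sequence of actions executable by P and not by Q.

aa

LTS(P): 2 reachable states
  p0 = rec X. (0\{a,b} + a.0)\{a,b,d} + a.(0\{a,c} + 0\{a,c}) + a.X → ··a··> p0, ··a··> p1
  p1 = 0\{a,c} + 0\{a,c} → (no moves)
LTS(Q): 2 reachable states
  q0 = rec X. (0\{a,b} + a.0)\{a,b,d} + a.(0\{a,c} + 0\{a,c}) + b.X → ··a··> q1, ··b··> q0
  q1 = 0\{a,c} + 0\{a,c} → (no moves)
Trace ⟨aa⟩ through P, begin at {p0}:
  after a @ step 1: {p0, p1}
  after a @ step 2: {p0, p1}
  — P admits the full trace.
Trace ⟨aa⟩ through Q, begin at {q0}:
  after a @ step 1: {q1}
  after a @ step 2: ∅  — Q cannot continue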